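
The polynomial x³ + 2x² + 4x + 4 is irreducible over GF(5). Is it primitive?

No

Write f(x) = x³ + 2x² + 4x + 4.
|GF(5^3)^×| = 5^3 − 1 = 124. Prime factorization: 124 = 2^2·31.
f is primitive ⇔ x has order 124 in GF(5)[x]/(f), i.e. x^(124/q) ≠ 1 for each prime q | 124.
x^(62) mod f = 1
x^(4) mod f = 4x + 3.
Since x^(62) = 1, the order of x divides 62 < 124; not primitive.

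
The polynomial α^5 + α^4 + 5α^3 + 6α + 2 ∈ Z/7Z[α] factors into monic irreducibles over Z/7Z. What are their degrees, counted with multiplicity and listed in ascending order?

Write f(α) = α^5 + α^4 + 5α^3 + 6α + 2.
Complete factorization: f(α) = (α^2 + 3α + 5)·(α^3 + 5α^2 + 6α + 6).
Factor degrees with multiplicity: 2 + 3 = 5.

2, 3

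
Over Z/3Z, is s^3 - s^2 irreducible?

No

Write m(s) = s^3 - s^2.
Check for roots in Z/3Z: m(0) = 0 → root; m(1) = 0 → root; m(2) = 1.
m(0) = 0, so (s) divides m(s); m is reducible.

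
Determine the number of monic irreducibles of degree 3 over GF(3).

8

x^(3^3) − x is the product of all monic irreducibles of degree dividing 3; Möbius inversion gives N = (1/3) Σ μ(3/d)·3^d.
Divisors of 3: 1, 3; μ(3/d) for each: -1, 1.
Σ = − 3^1 + 3^3 = 24.
N = 24/3 = 8.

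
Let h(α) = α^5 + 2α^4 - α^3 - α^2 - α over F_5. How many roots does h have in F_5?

3

Evaluate at each of the 5 elements of F_5:
h(0) = 0 → root; h(1) = 0 → root; h(2) = 0 → root; h(3) = 1; h(4) = 2.
Roots: {0, 1, 2}.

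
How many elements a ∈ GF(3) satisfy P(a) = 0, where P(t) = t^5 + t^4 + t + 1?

Evaluate at each of the 3 elements of GF(3):
P(0) = 1; P(1) = 1; P(2) = 0 → root.
Roots: {2}.

1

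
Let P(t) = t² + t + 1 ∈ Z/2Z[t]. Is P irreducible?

Check for roots in Z/2Z: P(0) = 1; P(1) = 1.
No roots. A degree-2 polynomial over a field with no linear factor is irreducible.

Yes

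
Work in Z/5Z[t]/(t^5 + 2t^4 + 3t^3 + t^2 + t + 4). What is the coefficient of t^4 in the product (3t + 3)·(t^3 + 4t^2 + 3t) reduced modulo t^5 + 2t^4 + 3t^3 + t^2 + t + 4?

3

Multiply in Z/5Z[t]: (3t + 3)·(t^3 + 4t^2 + 3t) = 3t^4 + t^2 + 4t.
Reduced: 3t^4 + t^2 + 4t.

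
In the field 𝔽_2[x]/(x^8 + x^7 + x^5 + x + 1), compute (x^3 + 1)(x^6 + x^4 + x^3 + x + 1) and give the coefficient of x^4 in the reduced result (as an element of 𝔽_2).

Multiply in 𝔽_2[x]: (x^3 + 1)·(x^6 + x^4 + x^3 + x + 1) = x^9 + x^7 + x + 1.
Reduce using x^8 ≡ x^7 + x^5 + x + 1 (mod x^8 + x^7 + x^5 + x + 1).
Reduced: x^6 + x^5 + x^2 + x.

0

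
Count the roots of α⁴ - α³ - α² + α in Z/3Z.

3

Write P(α) = α⁴ - α³ - α² + α.
Evaluate at each of the 3 elements of Z/3Z:
P(0) = 0 → root; P(1) = 0 → root; P(2) = 0 → root.
Roots: {0, 1, 2}.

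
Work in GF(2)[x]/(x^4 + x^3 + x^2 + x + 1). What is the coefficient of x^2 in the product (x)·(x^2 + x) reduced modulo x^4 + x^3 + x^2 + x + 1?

Multiply in GF(2)[x]: (x)·(x^2 + x) = x^3 + x^2.
Reduced: x^3 + x^2.

1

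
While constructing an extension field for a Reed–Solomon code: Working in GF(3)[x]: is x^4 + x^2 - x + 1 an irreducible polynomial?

Yes

Write h(x) = x^4 + x^2 - x + 1.
Check for roots in GF(3): h(0) = 1; h(1) = 2; h(2) = 1.
No roots, so no linear factors.
Monic irreducibles of degree 2 over GF(3): x^2 + 1, x^2 + x - 1, x^2 - x - 1.
None of them divide h (all give nonzero remainder).
No irreducible factor of degree ≤ 2 exists, so h is irreducible over GF(3).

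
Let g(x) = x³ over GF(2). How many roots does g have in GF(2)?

Evaluate at each of the 2 elements of GF(2):
g(0) = 0 → root; g(1) = 1.
Roots: {0}.

1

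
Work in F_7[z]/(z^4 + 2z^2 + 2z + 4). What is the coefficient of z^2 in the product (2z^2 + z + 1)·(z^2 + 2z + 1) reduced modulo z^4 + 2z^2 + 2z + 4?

Multiply in F_7[z]: (2z^2 + z + 1)·(z^2 + 2z + 1) = 2z^4 + 5z^3 + 5z^2 + 3z + 1.
Reduce using z^4 ≡ 5z^2 + 5z + 3 (mod z^4 + 2z^2 + 2z + 4).
Reduced: 5z^3 + z^2 + 6z.

1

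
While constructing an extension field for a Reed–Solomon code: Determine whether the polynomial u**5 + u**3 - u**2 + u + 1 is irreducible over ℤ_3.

No

Write P(u) = u**5 + u**3 - u**2 + u + 1.
Check for roots in ℤ_3: P(0) = 1; P(1) = 0 → root; P(2) = 0 → root.
P(1) = 0, so (u − 1) divides P(u); P is reducible.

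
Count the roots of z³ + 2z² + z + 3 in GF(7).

2

Write g(z) = z³ + 2z² + z + 3.
Evaluate at each of the 7 elements of GF(7):
g(0) = 3; g(1) = 0 → root; g(2) = 0 → root; g(3) = 2; g(4) = 5; g(5) = 1; g(6) = 3.
Roots: {1, 2}.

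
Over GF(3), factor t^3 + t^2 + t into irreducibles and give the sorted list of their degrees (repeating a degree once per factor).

Write f(t) = t^3 + t^2 + t.
Roots in GF(3): f(0) = 0 → root; f(1) = 0 → root; f(2) = 2.
Linear factors from roots: (t), (t + 2).
Complete factorization: f(t) = (t)·(t + 2)^2.
Factor degrees with multiplicity: 1 + 1 + 1 = 3.

1, 1, 1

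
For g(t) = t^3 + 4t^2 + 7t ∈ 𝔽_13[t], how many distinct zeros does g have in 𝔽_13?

Evaluate at each of the 13 elements of 𝔽_13:
g(0) = 0 → root; g(1) = 12; g(2) = 12; g(3) = 6; g(4) = 0 → root; g(5) = 0 → root; g(6) = 12; g(7) = 3; g(8) = 5; g(9) = 11; g(10) = 1; g(11) = 7; g(12) = 9.
Roots: {0, 4, 5}.

3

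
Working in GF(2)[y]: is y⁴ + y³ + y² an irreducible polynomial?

No

Write f(y) = y⁴ + y³ + y².
Check for roots in GF(2): f(0) = 0 → root; f(1) = 1.
f(0) = 0, so (y) divides f(y); f is reducible.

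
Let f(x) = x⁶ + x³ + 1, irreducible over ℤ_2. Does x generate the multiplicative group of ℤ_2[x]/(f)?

|GF(2^6)^×| = 2^6 − 1 = 63. Prime factorization: 63 = 3^2·7.
f is primitive ⇔ x has order 63 in GF(2)[x]/(f), i.e. x^(63/q) ≠ 1 for each prime q | 63.
x^(21) mod f = x³.
x^(9) mod f = 1
Since x^(9) = 1, the order of x divides 9 < 63; not primitive.

No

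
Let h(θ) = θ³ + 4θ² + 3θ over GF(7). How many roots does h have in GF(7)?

Evaluate at each of the 7 elements of GF(7):
h(0) = 0 → root; h(1) = 1; h(2) = 2; h(3) = 2; h(4) = 0 → root; h(5) = 2; h(6) = 0 → root.
Roots: {0, 4, 6}.

3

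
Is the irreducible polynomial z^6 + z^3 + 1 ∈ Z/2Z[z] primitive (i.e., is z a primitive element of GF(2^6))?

Write f(z) = z^6 + z^3 + 1.
|GF(2^6)^×| = 2^6 − 1 = 63. Prime factorization: 63 = 3^2·7.
f is primitive ⇔ z has order 63 in GF(2)[z]/(f), i.e. z^(63/q) ≠ 1 for each prime q | 63.
z^(21) mod f = z^3.
z^(9) mod f = 1
Since z^(9) = 1, the order of z divides 9 < 63; not primitive.

No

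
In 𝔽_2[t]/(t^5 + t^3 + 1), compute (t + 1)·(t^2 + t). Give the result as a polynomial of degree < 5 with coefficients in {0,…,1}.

Multiply in 𝔽_2[t]: (t + 1)·(t^2 + t) = t^3 + t.
Reduced: t^3 + t.

t^3 + t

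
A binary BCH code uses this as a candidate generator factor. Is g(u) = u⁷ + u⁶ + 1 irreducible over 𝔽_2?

Check for roots in 𝔽_2: g(0) = 1; g(1) = 1.
No roots, so no linear factors.
Monic irreducibles of degree 2 over GF(2): u² + u + 1.
None of them divide g (all give nonzero remainder).
Monic irreducibles of degree 3 over GF(2): u³ + u + 1, u³ + u² + 1.
None of them divide g (all give nonzero remainder).
No irreducible factor of degree ≤ 3 exists, so g is irreducible over GF(2).

Yes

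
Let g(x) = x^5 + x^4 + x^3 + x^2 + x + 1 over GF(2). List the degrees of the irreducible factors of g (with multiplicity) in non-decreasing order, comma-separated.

1, 2, 2

Roots in GF(2): g(0) = 1; g(1) = 0 → root.
Linear factors from roots: (x + 1).
Complete factorization: g(x) = (x + 1)·(x^2 + x + 1)^2.
Factor degrees with multiplicity: 1 + 2 + 2 = 5.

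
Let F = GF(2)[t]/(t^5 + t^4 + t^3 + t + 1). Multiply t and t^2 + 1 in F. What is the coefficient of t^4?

0

Multiply in GF(2)[t]: (t)·(t^2 + 1) = t^3 + t.
Reduced: t^3 + t.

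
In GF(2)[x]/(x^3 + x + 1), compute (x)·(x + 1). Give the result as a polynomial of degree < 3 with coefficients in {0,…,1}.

Multiply in GF(2)[x]: (x)·(x + 1) = x^2 + x.
Reduced: x^2 + x.

x^2 + x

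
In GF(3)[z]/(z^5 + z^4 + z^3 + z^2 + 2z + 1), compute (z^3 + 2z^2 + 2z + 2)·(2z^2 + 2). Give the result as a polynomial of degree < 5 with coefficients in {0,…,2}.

2z^4 + z^3 + 2

Multiply in GF(3)[z]: (z^3 + 2z^2 + 2z + 2)·(2z^2 + 2) = 2z^5 + z^4 + 2z^2 + z + 1.
Reduce using z^5 ≡ 2z^4 + 2z^3 + 2z^2 + z + 2 (mod z^5 + z^4 + z^3 + z^2 + 2z + 1).
Reduced: 2z^4 + z^3 + 2.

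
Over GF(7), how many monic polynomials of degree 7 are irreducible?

The number of monic irreducibles of degree 7 over GF(7) is (1/7)·Σ_{d∣7} μ(7/d) 7^d.
Divisors of 7: 1, 7; μ(7/d) for each: -1, 1.
Σ = − 7^1 + 7^7 = 823536.
N = 823536/7 = 117648.

117648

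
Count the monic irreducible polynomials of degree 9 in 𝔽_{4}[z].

The number of monic irreducibles of degree 9 over GF(4) is (1/9)·Σ_{d∣9} μ(9/d) 4^d.
Divisors of 9: 1, 3, 9; μ(9/d) for each: 0, -1, 1.
Σ = − 4^3 + 4^9 = 262080.
N = 262080/9 = 29120.

29120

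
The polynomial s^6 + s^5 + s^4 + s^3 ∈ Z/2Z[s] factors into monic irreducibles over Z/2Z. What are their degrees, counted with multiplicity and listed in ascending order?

1, 1, 1, 1, 1, 1

Write g(s) = s^6 + s^5 + s^4 + s^3.
Roots in Z/2Z: g(0) = 0 → root; g(1) = 0 → root.
Linear factors from roots: (s), (s + 1).
Complete factorization: g(s) = (s)^3·(s + 1)^3.
Factor degrees with multiplicity: 1 + 1 + 1 + 1 + 1 + 1 = 6.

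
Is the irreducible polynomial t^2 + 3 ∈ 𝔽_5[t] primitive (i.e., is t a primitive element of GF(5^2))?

Write f(t) = t^2 + 3.
|GF(5^2)^×| = 5^2 − 1 = 24. Prime factorization: 24 = 2^3·3.
f is primitive ⇔ t has order 24 in GF(5)[t]/(f), i.e. t^(24/q) ≠ 1 for each prime q | 24.
t^(12) mod f = 4.
t^(8) mod f = 1
Since t^(8) = 1, the order of t divides 8 < 24; not primitive.

No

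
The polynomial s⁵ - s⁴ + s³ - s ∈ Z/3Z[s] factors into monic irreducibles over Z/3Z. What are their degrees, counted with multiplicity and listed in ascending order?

1, 1, 1, 2

Write h(s) = s⁵ - s⁴ + s³ - s.
Roots in Z/3Z: h(0) = 0 → root; h(1) = 0 → root; h(2) = 1.
Linear factors from roots: (s), (s - 1).
Complete factorization: h(s) = (s)·(s - 1)^2·(s² + s - 1).
Factor degrees with multiplicity: 1 + 1 + 1 + 2 = 5.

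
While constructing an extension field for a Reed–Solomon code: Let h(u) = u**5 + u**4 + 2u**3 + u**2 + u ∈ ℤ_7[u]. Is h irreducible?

No

Check for roots in ℤ_7: h(0) = 0 → root; h(1) = 6; h(2) = 0 → root; h(3) = 5; h(4) = 0 → root; h(5) = 5; h(6) = 5.
h(0) = 0, so (u) divides h(u); h is reducible.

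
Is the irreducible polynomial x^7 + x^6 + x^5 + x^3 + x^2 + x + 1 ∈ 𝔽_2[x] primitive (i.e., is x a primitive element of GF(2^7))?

Write f(x) = x^7 + x^6 + x^5 + x^3 + x^2 + x + 1.
|GF(2^7)^×| = 2^7 − 1 = 127. Prime factorization: 127 = 127.
f is primitive ⇔ x has order 127 in GF(2)[x]/(f), i.e. x^(127/q) ≠ 1 for each prime q | 127.
x^(1) mod f = x.
None equal 1, so x has full order 127; f is primitive.

Yes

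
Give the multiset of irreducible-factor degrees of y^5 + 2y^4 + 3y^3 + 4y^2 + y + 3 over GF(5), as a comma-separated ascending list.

5

Write g(y) = y^5 + 2y^4 + 3y^3 + 4y^2 + y + 3.
Roots in GF(5): g(0) = 3; g(1) = 4; g(2) = 4; g(3) = 3; g(4) = 4.
Complete factorization: g(y) = (y^5 + 2y^4 + 3y^3 + 4y^2 + y + 3).
Factor degrees with multiplicity: 5 = 5.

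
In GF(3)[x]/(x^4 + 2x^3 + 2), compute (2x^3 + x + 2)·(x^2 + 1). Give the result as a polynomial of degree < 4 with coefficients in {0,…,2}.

2x^3 + 2x^2 + 1

Multiply in GF(3)[x]: (2x^3 + x + 2)·(x^2 + 1) = 2x^5 + 2x^2 + x + 2.
Reduce using x^4 ≡ x^3 + 1 (mod x^4 + 2x^3 + 2).
Reduced: 2x^3 + 2x^2 + 1.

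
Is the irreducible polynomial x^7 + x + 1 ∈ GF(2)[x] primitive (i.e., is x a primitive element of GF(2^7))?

Write f(x) = x^7 + x + 1.
|GF(2^7)^×| = 2^7 − 1 = 127. Prime factorization: 127 = 127.
f is primitive ⇔ x has order 127 in GF(2)[x]/(f), i.e. x^(127/q) ≠ 1 for each prime q | 127.
x^(1) mod f = x.
None equal 1, so x has full order 127; f is primitive.

Yes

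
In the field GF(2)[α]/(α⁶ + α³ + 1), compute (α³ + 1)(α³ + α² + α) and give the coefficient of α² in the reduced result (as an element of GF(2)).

Multiply in GF(2)[α]: (α³ + 1)·(α³ + α² + α) = α⁶ + α⁵ + α⁴ + α³ + α² + α.
Reduce using α⁶ ≡ α³ + 1 (mod α⁶ + α³ + 1).
Reduced: α⁵ + α⁴ + α² + α + 1.

1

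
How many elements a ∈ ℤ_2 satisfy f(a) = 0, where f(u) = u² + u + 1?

0

Evaluate at each of the 2 elements of ℤ_2:
f(0) = 1; f(1) = 1.
No element is a root.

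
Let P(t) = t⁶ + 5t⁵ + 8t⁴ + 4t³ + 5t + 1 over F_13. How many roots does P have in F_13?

Evaluate at each of the 13 elements of F_13:
P(0) = 1; P(1) = 11; P(2) = 5; P(3) = 12; P(4) = 10; P(5) = 12; P(6) = 1; P(7) = 0 → root; P(8) = 4; P(9) = 8; P(10) = 1; P(11) = 4; P(12) = 9.
Roots: {7}.

1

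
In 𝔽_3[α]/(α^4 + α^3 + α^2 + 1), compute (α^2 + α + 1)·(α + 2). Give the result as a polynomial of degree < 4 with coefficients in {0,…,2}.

α^3 + 2

Multiply in 𝔽_3[α]: (α^2 + α + 1)·(α + 2) = α^3 + 2.
Reduced: α^3 + 2.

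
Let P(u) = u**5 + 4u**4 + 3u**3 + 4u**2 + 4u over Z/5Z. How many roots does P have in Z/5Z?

Evaluate at each of the 5 elements of Z/5Z:
P(0) = 0 → root; P(1) = 1; P(2) = 4; P(3) = 1; P(4) = 0 → root.
Roots: {0, 4}.

2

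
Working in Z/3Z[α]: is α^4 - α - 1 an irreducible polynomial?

Yes

Write P(α) = α^4 - α - 1.
Check for roots in Z/3Z: P(0) = 2; P(1) = 2; P(2) = 1.
No roots, so no linear factors.
Monic irreducibles of degree 2 over GF(3): α^2 + 1, α^2 + α - 1, α^2 - α - 1.
None of them divide P (all give nonzero remainder).
No irreducible factor of degree ≤ 2 exists, so P is irreducible over GF(3).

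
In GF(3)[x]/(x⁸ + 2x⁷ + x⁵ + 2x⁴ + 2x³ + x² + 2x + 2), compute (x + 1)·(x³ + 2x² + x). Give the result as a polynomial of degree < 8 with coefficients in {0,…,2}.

x^4 + x

Multiply in GF(3)[x]: (x + 1)·(x³ + 2x² + x) = x⁴ + x.
Reduced: x⁴ + x.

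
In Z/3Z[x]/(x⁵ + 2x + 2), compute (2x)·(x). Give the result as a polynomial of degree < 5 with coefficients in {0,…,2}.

2x^2

Multiply in Z/3Z[x]: (2x)·(x) = 2x².
Reduced: 2x².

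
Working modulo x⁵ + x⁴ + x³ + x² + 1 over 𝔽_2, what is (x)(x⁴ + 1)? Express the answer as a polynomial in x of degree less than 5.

x^4 + x^3 + x^2 + x + 1

Multiply in 𝔽_2[x]: (x)·(x⁴ + 1) = x⁵ + x.
Reduce using x⁵ ≡ x⁴ + x³ + x² + 1 (mod x⁵ + x⁴ + x³ + x² + 1).
Reduced: x⁴ + x³ + x² + x + 1.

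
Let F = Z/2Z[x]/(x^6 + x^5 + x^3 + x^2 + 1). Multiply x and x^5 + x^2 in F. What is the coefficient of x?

Multiply in Z/2Z[x]: (x)·(x^5 + x^2) = x^6 + x^3.
Reduce using x^6 ≡ x^5 + x^3 + x^2 + 1 (mod x^6 + x^5 + x^3 + x^2 + 1).
Reduced: x^5 + x^2 + 1.

0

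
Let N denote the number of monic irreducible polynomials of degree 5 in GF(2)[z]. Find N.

By the necklace-counting formula, N_2(5) = (1/5) Σ_{d|5} μ(5/d)·2^d.
Divisors of 5: 1, 5; μ(5/d) for each: -1, 1.
Σ = − 2^1 + 2^5 = 30.
N = 30/5 = 6.

6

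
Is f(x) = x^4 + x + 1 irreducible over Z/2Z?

Check for roots in Z/2Z: f(0) = 1; f(1) = 1.
No roots, so no linear factors.
Monic irreducibles of degree 2 over GF(2): x^2 + x + 1.
None of them divide f (all give nonzero remainder).
No irreducible factor of degree ≤ 2 exists, so f is irreducible over GF(2).

Yes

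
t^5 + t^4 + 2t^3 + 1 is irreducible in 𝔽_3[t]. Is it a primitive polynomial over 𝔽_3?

Write f(t) = t^5 + t^4 + 2t^3 + 1.
|GF(3^5)^×| = 3^5 − 1 = 242. Prime factorization: 242 = 2·11^2.
f is primitive ⇔ t has order 242 in GF(3)[t]/(f), i.e. t^(242/q) ≠ 1 for each prime q | 242.
t^(121) mod f = 2.
t^(22) mod f = t^4 + t^2 + 2t + 2.
None equal 1, so t has full order 242; f is primitive.

Yes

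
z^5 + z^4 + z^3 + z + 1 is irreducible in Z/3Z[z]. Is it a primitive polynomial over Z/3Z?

Write f(z) = z^5 + z^4 + z^3 + z + 1.
|GF(3^5)^×| = 3^5 − 1 = 242. Prime factorization: 242 = 2·11^2.
f is primitive ⇔ z has order 242 in GF(3)[z]/(f), i.e. z^(242/q) ≠ 1 for each prime q | 242.
z^(121) mod f = 2.
z^(22) mod f = z^4 + 2z^3 + z^2 + 1.
None equal 1, so z has full order 242; f is primitive.

Yes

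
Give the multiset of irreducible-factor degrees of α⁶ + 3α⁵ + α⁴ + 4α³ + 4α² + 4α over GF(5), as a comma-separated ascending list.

1, 1, 1, 3

Write h(α) = α⁶ + 3α⁵ + α⁴ + 4α³ + 4α² + 4α.
Roots in GF(5): h(0) = 0 → root; h(1) = 2; h(2) = 2; h(3) = 0 → root; h(4) = 0 → root.
Linear factors from roots: (α), (α + 2), (α + 1).
Complete factorization: h(α) = (α)·(α + 1)·(α + 2)·(α³ + 4α + 2).
Factor degrees with multiplicity: 1 + 1 + 1 + 3 = 6.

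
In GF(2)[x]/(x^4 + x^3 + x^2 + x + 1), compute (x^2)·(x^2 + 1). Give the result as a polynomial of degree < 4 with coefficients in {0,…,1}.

Multiply in GF(2)[x]: (x^2)·(x^2 + 1) = x^4 + x^2.
Reduce using x^4 ≡ x^3 + x^2 + x + 1 (mod x^4 + x^3 + x^2 + x + 1).
Reduced: x^3 + x + 1.

x^3 + x + 1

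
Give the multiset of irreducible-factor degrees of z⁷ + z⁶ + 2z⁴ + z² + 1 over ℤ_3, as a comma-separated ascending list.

1, 3, 3

Write h(z) = z⁷ + z⁶ + 2z⁴ + z² + 1.
Roots in ℤ_3: h(0) = 1; h(1) = 0 → root; h(2) = 1.
Linear factors from roots: (z + 2).
Complete factorization: h(z) = (z + 2)·(z³ + 2z + 2)·(z³ + 2z² + 1).
Factor degrees with multiplicity: 1 + 3 + 3 = 7.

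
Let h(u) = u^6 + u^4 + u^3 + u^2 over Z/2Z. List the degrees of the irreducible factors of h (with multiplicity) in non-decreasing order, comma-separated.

1, 1, 1, 3

Roots in Z/2Z: h(0) = 0 → root; h(1) = 0 → root.
Linear factors from roots: (u), (u + 1).
Complete factorization: h(u) = (u + 1)·(u)^2·(u^3 + u^2 + 1).
Factor degrees with multiplicity: 1 + 1 + 1 + 3 = 6.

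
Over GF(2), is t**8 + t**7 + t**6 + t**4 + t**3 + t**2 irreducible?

No

Write f(t) = t**8 + t**7 + t**6 + t**4 + t**3 + t**2.
Check for roots in GF(2): f(0) = 0 → root; f(1) = 0 → root.
f(0) = 0, so (t) divides f(t); f is reducible.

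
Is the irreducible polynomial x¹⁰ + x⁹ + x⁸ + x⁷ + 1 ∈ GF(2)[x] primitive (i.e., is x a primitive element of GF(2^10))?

No

Write f(x) = x¹⁰ + x⁹ + x⁸ + x⁷ + 1.
|GF(2^10)^×| = 2^10 − 1 = 1023. Prime factorization: 1023 = 3·11·31.
f is primitive ⇔ x has order 1023 in GF(2)[x]/(f), i.e. x^(1023/q) ≠ 1 for each prime q | 1023.
x^(341) mod f = 1
x^(93) mod f = x⁹ + x⁶ + x.
x^(33) mod f = x⁶ + x⁵ + x³ + x + 1.
Since x^(341) = 1, the order of x divides 341 < 1023; not primitive.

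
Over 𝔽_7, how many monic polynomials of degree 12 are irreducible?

Gauss's count: N_{7}(12) = (1/12) Σ_{d|12} μ(12/d)·7^d.
Divisors of 12: 1, 2, 3, 4, 6, 12; μ(12/d) for each: 0, 1, 0, -1, -1, 1.
Σ = 7^2 − 7^4 − 7^6 + 7^12 = 13841167200.
N = 13841167200/12 = 1153430600.

1153430600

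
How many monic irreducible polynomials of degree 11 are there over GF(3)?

16104

Gauss's count: N_{3}(11) = (1/11) Σ_{d|11} μ(11/d)·3^d.
Divisors of 11: 1, 11; μ(11/d) for each: -1, 1.
Σ = − 3^1 + 3^11 = 177144.
N = 177144/11 = 16104.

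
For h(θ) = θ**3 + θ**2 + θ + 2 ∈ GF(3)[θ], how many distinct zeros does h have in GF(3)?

Evaluate at each of the 3 elements of GF(3):
h(0) = 2; h(1) = 2; h(2) = 1.
No element is a root.

0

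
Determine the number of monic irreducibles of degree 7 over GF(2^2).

By the necklace-counting formula, N_4(7) = (1/7) Σ_{d|7} μ(7/d)·4^d.
Divisors of 7: 1, 7; μ(7/d) for each: -1, 1.
Σ = − 4^1 + 4^7 = 16380.
N = 16380/7 = 2340.

2340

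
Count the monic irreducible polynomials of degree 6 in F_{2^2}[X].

The number of monic irreducibles of degree 6 over GF(4) is (1/6)·Σ_{d∣6} μ(6/d) 4^d.
Divisors of 6: 1, 2, 3, 6; μ(6/d) for each: 1, -1, -1, 1.
Σ = 4^1 − 4^2 − 4^3 + 4^6 = 4020.
N = 4020/6 = 670.

670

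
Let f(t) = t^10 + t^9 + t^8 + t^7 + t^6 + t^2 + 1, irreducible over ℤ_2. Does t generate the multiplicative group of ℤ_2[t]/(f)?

|GF(2^10)^×| = 2^10 − 1 = 1023. Prime factorization: 1023 = 3·11·31.
f is primitive ⇔ t has order 1023 in GF(2)[t]/(f), i.e. t^(1023/q) ≠ 1 for each prime q | 1023.
t^(341) mod f = 1
t^(93) mod f = t^7 + t^6 + t^5 + t^4 + 1.
t^(33) mod f = t^7 + t^3 + t^2 + t.
Since t^(341) = 1, the order of t divides 341 < 1023; not primitive.

No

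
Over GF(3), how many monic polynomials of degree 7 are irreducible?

By the necklace-counting formula, N_3(7) = (1/7) Σ_{d|7} μ(7/d)·3^d.
Divisors of 7: 1, 7; μ(7/d) for each: -1, 1.
Σ = − 3^1 + 3^7 = 2184.
N = 2184/7 = 312.

312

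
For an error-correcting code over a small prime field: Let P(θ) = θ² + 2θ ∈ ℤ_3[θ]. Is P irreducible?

No

Check for roots in ℤ_3: P(0) = 0 → root; P(1) = 0 → root; P(2) = 2.
P(0) = 0, so (θ) divides P(θ); P is reducible.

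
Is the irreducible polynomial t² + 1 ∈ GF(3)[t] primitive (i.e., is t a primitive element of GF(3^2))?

Write f(t) = t² + 1.
|GF(3^2)^×| = 3^2 − 1 = 8. Prime factorization: 8 = 2^3.
f is primitive ⇔ t has order 8 in GF(3)[t]/(f), i.e. t^(8/q) ≠ 1 for each prime q | 8.
t^(4) mod f = 1
Since t^(4) = 1, the order of t divides 4 < 8; not primitive.

No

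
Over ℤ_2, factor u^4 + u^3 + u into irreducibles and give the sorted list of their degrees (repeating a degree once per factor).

Write h(u) = u^4 + u^3 + u.
Roots in ℤ_2: h(0) = 0 → root; h(1) = 1.
Linear factors from roots: (u).
Complete factorization: h(u) = (u)·(u^3 + u^2 + 1).
Factor degrees with multiplicity: 1 + 3 = 4.

1, 3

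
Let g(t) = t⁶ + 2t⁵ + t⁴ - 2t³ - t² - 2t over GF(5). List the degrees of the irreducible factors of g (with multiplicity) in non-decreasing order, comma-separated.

1, 1, 4

Roots in GF(5): g(0) = 0 → root; g(1) = 4; g(2) = 0 → root; g(3) = 2; g(4) = 3.
Linear factors from roots: (t), (t - 2).
Complete factorization: g(t) = (t)·(t - 2)·(t⁴ - t³ - t² + t + 1).
Factor degrees with multiplicity: 1 + 1 + 4 = 6.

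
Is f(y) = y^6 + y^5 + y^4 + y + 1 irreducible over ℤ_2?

Check for roots in ℤ_2: f(0) = 1; f(1) = 1.
No roots, so no linear factors.
Monic irreducibles of degree 2 over GF(2): y^2 + y + 1.
None of them divide f (all give nonzero remainder).
Monic irreducibles of degree 3 over GF(2): y^3 + y + 1, y^3 + y^2 + 1.
None of them divide f (all give nonzero remainder).
No irreducible factor of degree ≤ 3 exists, so f is irreducible over GF(2).

Yes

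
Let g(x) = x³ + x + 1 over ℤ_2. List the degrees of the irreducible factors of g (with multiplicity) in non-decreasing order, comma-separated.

Roots in ℤ_2: g(0) = 1; g(1) = 1.
Complete factorization: g(x) = (x³ + x + 1).
Factor degrees with multiplicity: 3 = 3.

3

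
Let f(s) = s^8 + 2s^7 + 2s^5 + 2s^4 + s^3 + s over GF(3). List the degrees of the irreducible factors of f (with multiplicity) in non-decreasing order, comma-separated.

Roots in GF(3): f(0) = 0 → root; f(1) = 0 → root; f(2) = 0 → root.
Linear factors from roots: (s), (s + 2), (s + 1).
Complete factorization: f(s) = (s)·(s + 2)·(s + 1)^2·(s^2 + 1)·(s^2 + s + 2).
Factor degrees with multiplicity: 1 + 1 + 1 + 1 + 2 + 2 = 8.

1, 1, 1, 1, 2, 2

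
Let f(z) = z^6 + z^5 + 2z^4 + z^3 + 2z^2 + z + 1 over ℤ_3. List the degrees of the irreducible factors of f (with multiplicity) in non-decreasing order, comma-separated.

1, 1, 1, 1, 1, 1

Roots in ℤ_3: f(0) = 1; f(1) = 0 → root; f(2) = 0 → root.
Linear factors from roots: (z + 2), (z + 1).
Complete factorization: f(z) = (z + 1)^2·(z + 2)^4.
Factor degrees with multiplicity: 1 + 1 + 1 + 1 + 1 + 1 = 6.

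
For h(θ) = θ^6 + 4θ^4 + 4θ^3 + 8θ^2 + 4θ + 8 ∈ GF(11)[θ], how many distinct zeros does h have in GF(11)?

Evaluate at each of the 11 elements of GF(11):
h(0) = 8; h(1) = 7; h(2) = 10; h(3) = 10; h(4) = 6; h(5) = 10; h(6) = 4; h(7) = 1; h(8) = 1; h(9) = 7; h(10) = 2.
No element is a root.

0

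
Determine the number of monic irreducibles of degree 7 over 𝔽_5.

The number of monic irreducibles of degree 7 over GF(5) is (1/7)·Σ_{d∣7} μ(7/d) 5^d.
Divisors of 7: 1, 7; μ(7/d) for each: -1, 1.
Σ = − 5^1 + 5^7 = 78120.
N = 78120/7 = 11160.

11160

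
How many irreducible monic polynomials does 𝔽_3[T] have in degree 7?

312

x^(3^7) − x is the product of all monic irreducibles of degree dividing 7; Möbius inversion gives N = (1/7) Σ μ(7/d)·3^d.
Divisors of 7: 1, 7; μ(7/d) for each: -1, 1.
Σ = − 3^1 + 3^7 = 2184.
N = 2184/7 = 312.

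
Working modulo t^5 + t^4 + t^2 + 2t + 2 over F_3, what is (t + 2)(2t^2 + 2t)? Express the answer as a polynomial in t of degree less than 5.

2t^3 + t

Multiply in F_3[t]: (t + 2)·(2t^2 + 2t) = 2t^3 + t.
Reduced: 2t^3 + t.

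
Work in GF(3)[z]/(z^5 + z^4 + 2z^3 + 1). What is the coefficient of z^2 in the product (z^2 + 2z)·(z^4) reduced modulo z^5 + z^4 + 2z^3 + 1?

0

Multiply in GF(3)[z]: (z^2 + 2z)·(z^4) = z^6 + 2z^5.
Reduce using z^5 ≡ 2z^4 + z^3 + 2 (mod z^5 + z^4 + 2z^3 + 1).
Reduced: z^3 + 2z + 2.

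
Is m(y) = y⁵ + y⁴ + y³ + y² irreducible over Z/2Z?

No

Check for roots in Z/2Z: m(0) = 0 → root; m(1) = 0 → root.
m(0) = 0, so (y) divides m(y); m is reducible.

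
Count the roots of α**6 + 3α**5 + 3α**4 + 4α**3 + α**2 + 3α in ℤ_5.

4

Write f(α) = α**6 + 3α**5 + 3α**4 + 4α**3 + α**2 + 3α.
Evaluate at each of the 5 elements of ℤ_5:
f(0) = 0 → root; f(1) = 0 → root; f(2) = 0 → root; f(3) = 2; f(4) = 0 → root.
Roots: {0, 1, 2, 4}.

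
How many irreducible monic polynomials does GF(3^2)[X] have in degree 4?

1620

Gauss's count: N_{9}(4) = (1/4) Σ_{d|4} μ(4/d)·9^d.
Divisors of 4: 1, 2, 4; μ(4/d) for each: 0, -1, 1.
Σ = − 9^2 + 9^4 = 6480.
N = 6480/4 = 1620.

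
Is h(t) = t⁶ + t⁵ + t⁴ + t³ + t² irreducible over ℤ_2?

Check for roots in ℤ_2: h(0) = 0 → root; h(1) = 1.
h(0) = 0, so (t) divides h(t); h is reducible.

No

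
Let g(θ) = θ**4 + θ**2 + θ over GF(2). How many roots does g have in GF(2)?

1

Evaluate at each of the 2 elements of GF(2):
g(0) = 0 → root; g(1) = 1.
Roots: {0}.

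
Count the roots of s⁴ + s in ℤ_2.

Write h(s) = s⁴ + s.
Evaluate at each of the 2 elements of ℤ_2:
h(0) = 0 → root; h(1) = 0 → root.
Roots: {0, 1}.

2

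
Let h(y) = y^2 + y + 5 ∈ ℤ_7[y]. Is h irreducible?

Check for roots in ℤ_7: h(0) = 5; h(1) = 0 → root; h(2) = 4; h(3) = 3; h(4) = 4; h(5) = 0 → root; h(6) = 5.
h(1) = 0, so (y − 1) divides h(y); h is reducible.

No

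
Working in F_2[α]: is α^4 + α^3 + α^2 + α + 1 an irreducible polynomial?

Write h(α) = α^4 + α^3 + α^2 + α + 1.
Check for roots in F_2: h(0) = 1; h(1) = 1.
No roots, so no linear factors.
Monic irreducibles of degree 2 over GF(2): α^2 + α + 1.
None of them divide h (all give nonzero remainder).
No irreducible factor of degree ≤ 2 exists, so h is irreducible over GF(2).

Yes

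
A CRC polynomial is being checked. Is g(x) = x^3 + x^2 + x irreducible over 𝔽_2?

No

Check for roots in 𝔽_2: g(0) = 0 → root; g(1) = 1.
g(0) = 0, so (x) divides g(x); g is reducible.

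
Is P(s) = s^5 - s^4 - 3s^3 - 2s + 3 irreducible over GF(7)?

Yes

Check for roots in GF(7): P(0) = 3; P(1) = 5; P(2) = 5; P(3) = 1; P(4) = 4; P(5) = 4; P(6) = 6.
No roots, so no linear factors.
Degree-2 irreducible divisors: test the 21 monic irreducibles of degree 2 over GF(7).
None of them divide P (all give nonzero remainder).
No irreducible factor of degree ≤ 2 exists, so P is irreducible over GF(7).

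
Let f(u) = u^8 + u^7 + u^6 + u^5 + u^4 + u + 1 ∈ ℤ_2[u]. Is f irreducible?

Yes

Check for roots in ℤ_2: f(0) = 1; f(1) = 1.
No roots, so no linear factors.
Monic irreducibles of degree 2 over GF(2): u^2 + u + 1.
None of them divide f (all give nonzero remainder).
Monic irreducibles of degree 3 over GF(2): u^3 + u + 1, u^3 + u^2 + 1.
None of them divide f (all give nonzero remainder).
Monic irreducibles of degree 4 over GF(2): u^4 + u + 1, u^4 + u^3 + 1, u^4 + u^3 + u^2 + u + 1.
None of them divide f (all give nonzero remainder).
No irreducible factor of degree ≤ 4 exists, so f is irreducible over GF(2).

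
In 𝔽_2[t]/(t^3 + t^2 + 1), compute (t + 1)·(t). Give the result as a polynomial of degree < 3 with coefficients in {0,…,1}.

Multiply in 𝔽_2[t]: (t + 1)·(t) = t^2 + t.
Reduced: t^2 + t.

t^2 + t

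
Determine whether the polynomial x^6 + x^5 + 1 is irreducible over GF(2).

Write g(x) = x^6 + x^5 + 1.
Check for roots in GF(2): g(0) = 1; g(1) = 1.
No roots, so no linear factors.
Monic irreducibles of degree 2 over GF(2): x^2 + x + 1.
None of them divide g (all give nonzero remainder).
Monic irreducibles of degree 3 over GF(2): x^3 + x + 1, x^3 + x^2 + 1.
None of them divide g (all give nonzero remainder).
No irreducible factor of degree ≤ 3 exists, so g is irreducible over GF(2).

Yes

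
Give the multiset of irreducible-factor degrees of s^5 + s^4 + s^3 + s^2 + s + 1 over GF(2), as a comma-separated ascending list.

1, 2, 2

Write g(s) = s^5 + s^4 + s^3 + s^2 + s + 1.
Roots in GF(2): g(0) = 1; g(1) = 0 → root.
Linear factors from roots: (s + 1).
Complete factorization: g(s) = (s + 1)·(s^2 + s + 1)^2.
Factor degrees with multiplicity: 1 + 2 + 2 = 5.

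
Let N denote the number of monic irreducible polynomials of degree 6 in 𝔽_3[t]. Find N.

116

By the necklace-counting formula, N_3(6) = (1/6) Σ_{d|6} μ(6/d)·3^d.
Divisors of 6: 1, 2, 3, 6; μ(6/d) for each: 1, -1, -1, 1.
Σ = 3^1 − 3^2 − 3^3 + 3^6 = 696.
N = 696/6 = 116.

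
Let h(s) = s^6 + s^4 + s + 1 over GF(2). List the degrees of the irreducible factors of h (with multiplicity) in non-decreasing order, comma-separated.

1, 2, 3

Roots in GF(2): h(0) = 1; h(1) = 0 → root.
Linear factors from roots: (s + 1).
Complete factorization: h(s) = (s + 1)·(s^2 + s + 1)·(s^3 + s + 1).
Factor degrees with multiplicity: 1 + 2 + 3 = 6.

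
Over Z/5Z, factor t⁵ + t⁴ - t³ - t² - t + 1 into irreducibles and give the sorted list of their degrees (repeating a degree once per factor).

1, 1, 1, 2

Write g(t) = t⁵ + t⁴ - t³ - t² - t + 1.
Roots in Z/5Z: g(0) = 1; g(1) = 0 → root; g(2) = 0 → root; g(3) = 1; g(4) = 2.
Linear factors from roots: (t - 1), (t - 2).
Complete factorization: g(t) = (t - 1)·(t - 2)^2·(t² + t + 1).
Factor degrees with multiplicity: 1 + 1 + 1 + 2 = 5.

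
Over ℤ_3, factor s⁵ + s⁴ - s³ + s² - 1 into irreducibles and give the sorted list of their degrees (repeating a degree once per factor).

Write f(s) = s⁵ + s⁴ - s³ + s² - 1.
Roots in ℤ_3: f(0) = 2; f(1) = 1; f(2) = 1.
Complete factorization: f(s) = (s⁵ + s⁴ - s³ + s² - 1).
Factor degrees with multiplicity: 5 = 5.

5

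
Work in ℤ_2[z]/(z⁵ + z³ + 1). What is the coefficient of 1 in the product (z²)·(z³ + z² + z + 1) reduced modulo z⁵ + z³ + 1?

Multiply in ℤ_2[z]: (z²)·(z³ + z² + z + 1) = z⁵ + z⁴ + z³ + z².
Reduce using z⁵ ≡ z³ + 1 (mod z⁵ + z³ + 1).
Reduced: z⁴ + z² + 1.

1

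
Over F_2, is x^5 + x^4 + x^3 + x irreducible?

Write h(x) = x^5 + x^4 + x^3 + x.
Check for roots in F_2: h(0) = 0 → root; h(1) = 0 → root.
h(0) = 0, so (x) divides h(x); h is reducible.

No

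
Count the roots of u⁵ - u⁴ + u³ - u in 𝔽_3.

Write h(u) = u⁵ - u⁴ + u³ - u.
Evaluate at each of the 3 elements of 𝔽_3:
h(0) = 0 → root; h(1) = 0 → root; h(2) = 1.
Roots: {0, 1}.

2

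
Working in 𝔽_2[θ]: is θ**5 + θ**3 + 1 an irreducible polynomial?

Yes

Write m(θ) = θ**5 + θ**3 + 1.
Check for roots in 𝔽_2: m(0) = 1; m(1) = 1.
No roots, so no linear factors.
Monic irreducibles of degree 2 over GF(2): θ**2 + θ + 1.
None of them divide m (all give nonzero remainder).
No irreducible factor of degree ≤ 2 exists, so m is irreducible over GF(2).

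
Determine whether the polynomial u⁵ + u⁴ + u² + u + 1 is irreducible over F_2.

Yes

Write m(u) = u⁵ + u⁴ + u² + u + 1.
Check for roots in F_2: m(0) = 1; m(1) = 1.
No roots, so no linear factors.
Monic irreducibles of degree 2 over GF(2): u² + u + 1.
None of them divide m (all give nonzero remainder).
No irreducible factor of degree ≤ 2 exists, so m is irreducible over GF(2).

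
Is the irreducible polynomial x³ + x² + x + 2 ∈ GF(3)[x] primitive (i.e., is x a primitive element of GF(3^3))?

Write f(x) = x³ + x² + x + 2.
|GF(3^3)^×| = 3^3 − 1 = 26. Prime factorization: 26 = 2·13.
f is primitive ⇔ x has order 26 in GF(3)[x]/(f), i.e. x^(26/q) ≠ 1 for each prime q | 26.
x^(13) mod f = 1
x^(2) mod f = x².
Since x^(13) = 1, the order of x divides 13 < 26; not primitive.

No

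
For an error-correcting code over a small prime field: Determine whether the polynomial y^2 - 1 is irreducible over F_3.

Write h(y) = y^2 - 1.
Check for roots in F_3: h(0) = 2; h(1) = 0 → root; h(2) = 0 → root.
h(1) = 0, so (y − 1) divides h(y); h is reducible.

No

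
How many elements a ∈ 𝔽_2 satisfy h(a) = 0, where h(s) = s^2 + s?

2

Evaluate at each of the 2 elements of 𝔽_2:
h(0) = 0 → root; h(1) = 0 → root.
Roots: {0, 1}.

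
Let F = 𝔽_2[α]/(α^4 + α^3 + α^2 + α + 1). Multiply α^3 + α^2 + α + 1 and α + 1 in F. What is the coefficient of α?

1

Multiply in 𝔽_2[α]: (α^3 + α^2 + α + 1)·(α + 1) = α^4 + 1.
Reduce using α^4 ≡ α^3 + α^2 + α + 1 (mod α^4 + α^3 + α^2 + α + 1).
Reduced: α^3 + α^2 + α.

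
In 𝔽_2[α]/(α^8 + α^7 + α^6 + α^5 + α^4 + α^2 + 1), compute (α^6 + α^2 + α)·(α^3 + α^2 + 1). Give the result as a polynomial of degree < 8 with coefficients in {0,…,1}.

α^7 + α^2

Multiply in 𝔽_2[α]: (α^6 + α^2 + α)·(α^3 + α^2 + 1) = α^9 + α^8 + α^6 + α^5 + α^3 + α^2 + α.
Reduce using α^8 ≡ α^7 + α^6 + α^5 + α^4 + α^2 + 1 (mod α^8 + α^7 + α^6 + α^5 + α^4 + α^2 + 1).
Reduced: α^7 + α^2.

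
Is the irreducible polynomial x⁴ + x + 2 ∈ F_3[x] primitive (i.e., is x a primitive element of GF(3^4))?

Write f(x) = x⁴ + x + 2.
|GF(3^4)^×| = 3^4 − 1 = 80. Prime factorization: 80 = 2^4·5.
f is primitive ⇔ x has order 80 in GF(3)[x]/(f), i.e. x^(80/q) ≠ 1 for each prime q | 80.
x^(40) mod f = 2.
x^(16) mod f = 2x³ + x + 2.
None equal 1, so x has full order 80; f is primitive.

Yes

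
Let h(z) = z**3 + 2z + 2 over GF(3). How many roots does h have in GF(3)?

0

Evaluate at each of the 3 elements of GF(3):
h(0) = 2; h(1) = 2; h(2) = 2.
No element is a root.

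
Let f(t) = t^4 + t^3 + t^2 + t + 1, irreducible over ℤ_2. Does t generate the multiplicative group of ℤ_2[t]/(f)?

No

|GF(2^4)^×| = 2^4 − 1 = 15. Prime factorization: 15 = 3·5.
f is primitive ⇔ t has order 15 in GF(2)[t]/(f), i.e. t^(15/q) ≠ 1 for each prime q | 15.
t^(5) mod f = 1
t^(3) mod f = t^3.
Since t^(5) = 1, the order of t divides 5 < 15; not primitive.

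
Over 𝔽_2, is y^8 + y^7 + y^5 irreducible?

Write g(y) = y^8 + y^7 + y^5.
Check for roots in 𝔽_2: g(0) = 0 → root; g(1) = 1.
g(0) = 0, so (y) divides g(y); g is reducible.

No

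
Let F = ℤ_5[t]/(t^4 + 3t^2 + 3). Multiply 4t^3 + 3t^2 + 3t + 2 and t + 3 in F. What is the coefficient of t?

1

Multiply in ℤ_5[t]: (4t^3 + 3t^2 + 3t + 2)·(t + 3) = 4t^4 + 2t^2 + t + 1.
Reduce using t^4 ≡ 2t^2 + 2 (mod t^4 + 3t^2 + 3).
Reduced: t + 4.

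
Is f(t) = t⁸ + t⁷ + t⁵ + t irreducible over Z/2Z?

No

Check for roots in Z/2Z: f(0) = 0 → root; f(1) = 0 → root.
f(0) = 0, so (t) divides f(t); f is reducible.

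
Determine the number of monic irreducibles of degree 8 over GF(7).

720300

By the necklace-counting formula, N_7(8) = (1/8) Σ_{d|8} μ(8/d)·7^d.
Divisors of 8: 1, 2, 4, 8; μ(8/d) for each: 0, 0, -1, 1.
Σ = − 7^4 + 7^8 = 5762400.
N = 5762400/8 = 720300.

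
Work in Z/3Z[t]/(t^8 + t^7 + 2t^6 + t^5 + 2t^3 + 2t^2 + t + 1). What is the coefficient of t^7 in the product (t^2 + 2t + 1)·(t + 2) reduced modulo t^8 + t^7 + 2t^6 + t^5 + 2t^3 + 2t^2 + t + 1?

0

Multiply in Z/3Z[t]: (t^2 + 2t + 1)·(t + 2) = t^3 + t^2 + 2t + 2.
Reduced: t^3 + t^2 + 2t + 2.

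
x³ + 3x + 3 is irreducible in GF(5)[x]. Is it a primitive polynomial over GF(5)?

Yes

Write f(x) = x³ + 3x + 3.
|GF(5^3)^×| = 5^3 − 1 = 124. Prime factorization: 124 = 2^2·31.
f is primitive ⇔ x has order 124 in GF(5)[x]/(f), i.e. x^(124/q) ≠ 1 for each prime q | 124.
x^(62) mod f = 4.
x^(4) mod f = 2x² + 2x.
None equal 1, so x has full order 124; f is primitive.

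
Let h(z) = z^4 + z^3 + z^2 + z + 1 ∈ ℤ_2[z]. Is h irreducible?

Check for roots in ℤ_2: h(0) = 1; h(1) = 1.
No roots, so no linear factors.
Monic irreducibles of degree 2 over GF(2): z^2 + z + 1.
None of them divide h (all give nonzero remainder).
No irreducible factor of degree ≤ 2 exists, so h is irreducible over GF(2).

Yes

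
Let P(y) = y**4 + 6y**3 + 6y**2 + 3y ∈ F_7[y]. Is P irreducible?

Check for roots in F_7: P(0) = 0 → root; P(1) = 2; P(2) = 3; P(3) = 5; P(4) = 6; P(5) = 0 → root; P(6) = 5.
P(0) = 0, so (y) divides P(y); P is reducible.

No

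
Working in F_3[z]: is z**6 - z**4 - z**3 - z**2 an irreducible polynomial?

Write h(z) = z**6 - z**4 - z**3 - z**2.
Check for roots in F_3: h(0) = 0 → root; h(1) = 1; h(2) = 0 → root.
h(0) = 0, so (z) divides h(z); h is reducible.

No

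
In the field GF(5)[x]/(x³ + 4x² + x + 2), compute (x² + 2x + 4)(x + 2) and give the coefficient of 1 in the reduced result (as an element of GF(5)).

Multiply in GF(5)[x]: (x² + 2x + 4)·(x + 2) = x³ + 4x² + 3x + 3.
Reduce using x³ ≡ x² + 4x + 3 (mod x³ + 4x² + x + 2).
Reduced: 2x + 1.

1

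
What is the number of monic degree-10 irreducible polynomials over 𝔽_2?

99

By the necklace-counting formula, N_2(10) = (1/10) Σ_{d|10} μ(10/d)·2^d.
Divisors of 10: 1, 2, 5, 10; μ(10/d) for each: 1, -1, -1, 1.
Σ = 2^1 − 2^2 − 2^5 + 2^10 = 990.
N = 990/10 = 99.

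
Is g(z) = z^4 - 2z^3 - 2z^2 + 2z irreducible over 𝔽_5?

No

Check for roots in 𝔽_5: g(0) = 0 → root; g(1) = 4; g(2) = 1; g(3) = 0 → root; g(4) = 4.
g(0) = 0, so (z) divides g(z); g is reducible.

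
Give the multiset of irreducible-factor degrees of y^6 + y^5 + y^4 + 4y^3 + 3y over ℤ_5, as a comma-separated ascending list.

Write h(y) = y^6 + y^5 + y^4 + 4y^3 + 3y.
Roots in ℤ_5: h(0) = 0 → root; h(1) = 0 → root; h(2) = 0 → root; h(3) = 0 → root; h(4) = 4.
Linear factors from roots: (y), (y + 4), (y + 3), (y + 2).
Complete factorization: h(y) = (y)·(y + 2)·(y + 3)^2·(y + 4)^2.
Factor degrees with multiplicity: 1 + 1 + 1 + 1 + 1 + 1 = 6.

1, 1, 1, 1, 1, 1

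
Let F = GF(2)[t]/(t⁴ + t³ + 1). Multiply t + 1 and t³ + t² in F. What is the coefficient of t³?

1

Multiply in GF(2)[t]: (t + 1)·(t³ + t²) = t⁴ + t².
Reduce using t⁴ ≡ t³ + 1 (mod t⁴ + t³ + 1).
Reduced: t³ + t² + 1.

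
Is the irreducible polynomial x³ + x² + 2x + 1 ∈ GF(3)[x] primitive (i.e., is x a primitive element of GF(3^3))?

Yes

Write f(x) = x³ + x² + 2x + 1.
|GF(3^3)^×| = 3^3 − 1 = 26. Prime factorization: 26 = 2·13.
f is primitive ⇔ x has order 26 in GF(3)[x]/(f), i.e. x^(26/q) ≠ 1 for each prime q | 26.
x^(13) mod f = 2.
x^(2) mod f = x².
None equal 1, so x has full order 26; f is primitive.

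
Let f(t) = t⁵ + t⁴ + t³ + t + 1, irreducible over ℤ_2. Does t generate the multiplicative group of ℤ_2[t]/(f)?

|GF(2^5)^×| = 2^5 − 1 = 31. Prime factorization: 31 = 31.
f is primitive ⇔ t has order 31 in GF(2)[t]/(f), i.e. t^(31/q) ≠ 1 for each prime q | 31.
t^(1) mod f = t.
None equal 1, so t has full order 31; f is primitive.

Yes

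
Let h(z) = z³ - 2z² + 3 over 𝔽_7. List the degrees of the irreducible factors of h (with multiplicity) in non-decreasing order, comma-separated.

Linear factors from roots: (z + 3), (z + 1).
Complete factorization: h(z) = (z + 3)·(z + 1)^2.
Factor degrees with multiplicity: 1 + 1 + 1 = 3.

1, 1, 1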